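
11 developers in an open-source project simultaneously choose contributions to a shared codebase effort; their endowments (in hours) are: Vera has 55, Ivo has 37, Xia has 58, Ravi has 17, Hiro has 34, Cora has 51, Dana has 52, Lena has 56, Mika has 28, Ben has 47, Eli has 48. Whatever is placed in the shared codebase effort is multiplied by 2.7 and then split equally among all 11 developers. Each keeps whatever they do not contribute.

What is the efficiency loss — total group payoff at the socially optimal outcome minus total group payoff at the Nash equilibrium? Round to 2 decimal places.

821.10 hours

The private return per contributed unit is 2.7/11 = 0.2455 < 1 for every player regardless of endowment, so the Nash equilibrium is zero contribution and the group total is Σ E_j = 55 + 37 + 58 + 17 + 34 + 51 + 52 + 56 + 28 + 47 + 48 = 483.
Each contributed unit returns 2.700 to the group, so the social optimum is full contribution by everyone: group total = 2.700 × 483 = 1304.10.
Efficiency loss = (2.700 − 1) × 483 = 821.10.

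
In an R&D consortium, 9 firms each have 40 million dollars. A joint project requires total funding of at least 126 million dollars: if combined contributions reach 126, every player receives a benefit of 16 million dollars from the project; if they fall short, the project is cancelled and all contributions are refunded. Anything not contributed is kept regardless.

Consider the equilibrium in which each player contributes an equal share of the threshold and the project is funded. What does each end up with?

Equal share of the threshold: 126/9 = 14.
At this profile no one gains by cutting their contribution: any cut drops the total below 126, the project is cancelled, contributions are refunded, and the deviator ends with 40, which is less than 40 − 14 + 16 = 42. Contributing more than 14 just wastes the excess. So contributing exactly 14 is a best response.
Each player's payoff: 40 − 14 + 16 = 42.

42 million dollars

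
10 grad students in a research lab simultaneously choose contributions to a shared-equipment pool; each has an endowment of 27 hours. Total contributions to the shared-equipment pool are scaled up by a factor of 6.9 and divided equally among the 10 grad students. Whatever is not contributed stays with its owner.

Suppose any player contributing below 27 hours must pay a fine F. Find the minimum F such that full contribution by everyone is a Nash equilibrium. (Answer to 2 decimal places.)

Given the others contribute fully, the best deviation is to contribute 0 (any partial contribution still incurs the fine and gives up units whose private return 0.6900 is below 1).
Deviating from 27 to 0 saves 27 hours but forfeits the deviator's share of the drop in the shared-equipment pool: 6.9/10 × 27 = 18.63.
So the deviation gain is 27 − 18.63 = 8.37, and the fine must be at least 8.37 hours to wipe it out.

8.37 hours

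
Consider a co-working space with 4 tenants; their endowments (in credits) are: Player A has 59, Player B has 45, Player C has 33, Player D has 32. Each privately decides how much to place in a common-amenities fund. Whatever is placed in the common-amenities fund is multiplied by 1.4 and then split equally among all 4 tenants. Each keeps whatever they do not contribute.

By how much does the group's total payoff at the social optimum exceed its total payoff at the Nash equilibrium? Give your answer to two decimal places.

The private return per contributed unit is 1.4/4 = 0.3500 < 1 for every player regardless of endowment, so the Nash equilibrium is zero contribution and the group total is Σ E_j = 59 + 45 + 33 + 32 = 169.
Each contributed unit returns 1.400 to the group, so the social optimum is full contribution by everyone: group total = 1.400 × 169 = 236.60.
Efficiency loss = (1.400 − 1) × 169 = 67.60.

67.60 credits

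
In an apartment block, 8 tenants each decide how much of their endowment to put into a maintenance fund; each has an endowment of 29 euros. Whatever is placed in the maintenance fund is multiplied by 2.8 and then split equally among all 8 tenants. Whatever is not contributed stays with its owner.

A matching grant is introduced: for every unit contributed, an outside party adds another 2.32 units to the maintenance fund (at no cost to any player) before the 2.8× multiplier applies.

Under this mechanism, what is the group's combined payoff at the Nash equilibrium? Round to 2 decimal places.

The effective private return per unit is now 2.8 × 3.32 / 8 = 1.1620 > 1, so every player's dominant strategy flips to full contribution.
So the Nash equilibrium is full contribution by all 8; the group earns 2.8 × 3.32 × 232 = 2156.67.

2156.67 euros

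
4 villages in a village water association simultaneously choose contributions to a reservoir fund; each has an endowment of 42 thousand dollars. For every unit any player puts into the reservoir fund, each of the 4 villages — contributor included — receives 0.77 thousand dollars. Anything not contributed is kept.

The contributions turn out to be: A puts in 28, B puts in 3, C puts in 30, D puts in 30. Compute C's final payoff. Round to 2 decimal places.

82.07 thousand dollars

Total contributed: 28 + 3 + 30 + 30 = 91.
Each receives 0.77 × 91 = 70.07 from the reservoir fund.
C keeps 42 − 30 = 12, so C's payoff is 12 + 70.07 = 82.07.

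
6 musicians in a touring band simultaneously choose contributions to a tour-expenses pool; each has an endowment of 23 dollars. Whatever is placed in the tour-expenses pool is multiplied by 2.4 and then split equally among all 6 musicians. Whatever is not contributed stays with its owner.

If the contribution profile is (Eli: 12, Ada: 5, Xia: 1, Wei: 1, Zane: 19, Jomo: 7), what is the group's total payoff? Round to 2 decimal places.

201.00 dollars

Total contributed: 12 + 5 + 1 + 1 + 19 + 7 = 45; total kept: 6 × 23 − 45 = 93.
The tour-expenses pool pays out 2.4 × 45 = 108.00 in aggregate.
Group total = 93 + 108.00 = 201.00.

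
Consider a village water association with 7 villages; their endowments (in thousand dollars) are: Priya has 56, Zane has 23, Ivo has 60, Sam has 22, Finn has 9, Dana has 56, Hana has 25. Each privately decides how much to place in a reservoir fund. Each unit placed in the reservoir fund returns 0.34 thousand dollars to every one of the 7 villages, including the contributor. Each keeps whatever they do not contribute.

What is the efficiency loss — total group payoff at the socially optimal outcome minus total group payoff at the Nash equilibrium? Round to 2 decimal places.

The private return per contributed unit is 0.34 < 1 for everyone, so the Nash equilibrium is zero contribution and the group total is Σ E_j = 56 + 23 + 60 + 22 + 9 + 56 + 25 = 251.
Each contributed unit returns 2.380 to the group, so the social optimum is full contribution by everyone: group total = 2.380 × 251 = 597.38.
Efficiency loss = (2.380 − 1) × 251 = 346.38.

346.38 thousand dollars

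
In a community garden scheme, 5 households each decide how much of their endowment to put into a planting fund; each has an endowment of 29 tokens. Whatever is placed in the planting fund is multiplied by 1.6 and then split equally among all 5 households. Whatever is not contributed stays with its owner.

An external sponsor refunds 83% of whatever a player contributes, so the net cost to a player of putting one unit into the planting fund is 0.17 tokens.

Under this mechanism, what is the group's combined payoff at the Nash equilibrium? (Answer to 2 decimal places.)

Under the mechanism each unit contributed yields (1.6/5) / 0.17 = 1.8824 back to its contributor per unit of net cost, which exceeds 1, making full contribution the dominant choice for everyone.
At the Nash equilibrium everyone contributes 29. Group total payoff = 5 × (29 × 0.83 + 1.6 × 29) = 352.35.

352.35 tokens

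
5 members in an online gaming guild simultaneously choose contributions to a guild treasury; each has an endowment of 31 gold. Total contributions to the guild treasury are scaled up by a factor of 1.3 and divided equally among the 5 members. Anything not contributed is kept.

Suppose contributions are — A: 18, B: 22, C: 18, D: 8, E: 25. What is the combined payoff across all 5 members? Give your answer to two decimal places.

182.30 gold

Total contributed: 18 + 22 + 18 + 8 + 25 = 91; total kept: 5 × 31 − 91 = 64.
The guild treasury pays out 1.3 × 91 = 118.30 in aggregate.
Group total = 64 + 118.30 = 182.30.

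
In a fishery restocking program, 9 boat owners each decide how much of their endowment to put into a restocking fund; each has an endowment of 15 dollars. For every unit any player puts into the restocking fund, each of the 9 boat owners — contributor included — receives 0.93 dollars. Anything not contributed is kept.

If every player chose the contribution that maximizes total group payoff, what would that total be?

Each contributed unit returns 8.370 to the group as a whole (0.93 to each of 9 players), which exceeds 1, so the social optimum is full contribution: group total = 8.370 × 135 = 1129.95.

1129.95 dollars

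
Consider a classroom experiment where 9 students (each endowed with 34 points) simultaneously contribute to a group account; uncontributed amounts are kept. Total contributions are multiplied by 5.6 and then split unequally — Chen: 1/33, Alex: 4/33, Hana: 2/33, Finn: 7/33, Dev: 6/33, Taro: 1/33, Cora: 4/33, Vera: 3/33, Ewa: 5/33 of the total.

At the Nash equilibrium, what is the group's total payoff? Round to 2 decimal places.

Player j's private return per contributed unit is 5.6 × (j's share). Contributing is weakly dominant for j when that share is at least 1/5.6 = 0.1786, and contributing 0 is dominant otherwise.
Finn and Dev clear that bar, contributing 34 each; the remaining 7 contribute 0. Total contributed: 68.
The group account pays out 5.6 × 68 = 380.80 in total (split across the unequal shares, but the aggregate is all that matters for the group sum).
The 7 free-riders keep 34 each, adding 238. Group total = 238 + 380.80 = 618.80.

618.80 points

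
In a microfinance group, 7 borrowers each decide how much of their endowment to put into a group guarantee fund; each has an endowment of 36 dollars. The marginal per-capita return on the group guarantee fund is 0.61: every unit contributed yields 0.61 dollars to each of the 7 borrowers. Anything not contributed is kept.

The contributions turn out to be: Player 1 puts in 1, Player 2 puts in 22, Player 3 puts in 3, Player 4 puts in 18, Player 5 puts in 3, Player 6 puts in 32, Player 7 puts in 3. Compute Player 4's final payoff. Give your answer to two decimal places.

Total contributed: 1 + 22 + 3 + 18 + 3 + 32 + 3 = 82.
Each receives 0.61 × 82 = 50.02 from the group guarantee fund.
Player 4 keeps 36 − 18 = 18, so Player 4's payoff is 18 + 50.02 = 68.02.

68.02 dollars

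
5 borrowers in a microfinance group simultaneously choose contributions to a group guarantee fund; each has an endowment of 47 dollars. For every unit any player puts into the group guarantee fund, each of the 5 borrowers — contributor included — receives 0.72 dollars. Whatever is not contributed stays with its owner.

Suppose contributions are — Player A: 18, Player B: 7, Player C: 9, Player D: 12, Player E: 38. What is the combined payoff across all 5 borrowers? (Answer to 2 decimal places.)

Total contributed: 18 + 7 + 9 + 12 + 38 = 84; total kept: 5 × 47 − 84 = 151.
The group guarantee fund pays out 0.72 × 5 × 84 = 302.40 in aggregate.
Group total = 151 + 302.40 = 453.40.

453.40 dollars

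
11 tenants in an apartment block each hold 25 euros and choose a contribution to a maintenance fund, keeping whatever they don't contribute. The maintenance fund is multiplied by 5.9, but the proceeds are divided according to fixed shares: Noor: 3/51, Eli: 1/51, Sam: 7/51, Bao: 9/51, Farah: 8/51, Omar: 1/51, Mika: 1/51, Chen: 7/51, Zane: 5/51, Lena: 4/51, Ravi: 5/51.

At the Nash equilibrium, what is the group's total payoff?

A player with share s gets back 5.9·s per unit contributed, so full contribution is dominant for anyone with s > 1/5.9 = 0.1695 and zero contribution is dominant for anyone below.
The only share above 0.1695 is Bao's 9/51, contributing 25; the remaining 10 contribute 0. Total contributed: 25.
The maintenance fund pays out 5.9 × 25 = 147.50 in total (split across the unequal shares, but the aggregate is all that matters for the group sum).
The 10 free-riders keep 25 each, adding 250. Group total = 250 + 147.50 = 397.50.

397.50 euros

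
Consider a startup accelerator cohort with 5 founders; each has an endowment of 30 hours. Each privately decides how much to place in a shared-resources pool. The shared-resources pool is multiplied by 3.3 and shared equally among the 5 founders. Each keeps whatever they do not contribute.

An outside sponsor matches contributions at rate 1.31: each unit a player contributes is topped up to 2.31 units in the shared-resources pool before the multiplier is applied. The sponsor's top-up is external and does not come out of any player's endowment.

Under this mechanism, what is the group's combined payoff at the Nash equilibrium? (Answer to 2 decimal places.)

Under the mechanism each unit contributed yields 3.3 × 2.31 / 5 = 1.5246 back to its contributor per unit of net cost, which exceeds 1, making full contribution the dominant choice for everyone.
So the Nash equilibrium is full contribution by all 5; the group earns 3.3 × 2.31 × 150 = 1143.45.

1143.45 hours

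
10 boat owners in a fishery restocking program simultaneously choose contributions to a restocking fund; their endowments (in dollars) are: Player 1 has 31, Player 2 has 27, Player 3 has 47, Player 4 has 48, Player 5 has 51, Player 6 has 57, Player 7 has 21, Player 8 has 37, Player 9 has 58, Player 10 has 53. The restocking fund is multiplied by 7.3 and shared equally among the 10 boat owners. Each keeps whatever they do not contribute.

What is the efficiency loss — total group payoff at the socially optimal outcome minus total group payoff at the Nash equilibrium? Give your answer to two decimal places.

2709.00 dollars

The private return per contributed unit is 7.3/10 = 0.7300 < 1 for every player regardless of endowment, so the Nash equilibrium is zero contribution and the group total is Σ E_j = 31 + 27 + 47 + 48 + 51 + 57 + 21 + 37 + 58 + 53 = 430.
Each contributed unit returns 7.300 to the group, so the social optimum is full contribution by everyone: group total = 7.300 × 430 = 3139.00.
Efficiency loss = (7.300 − 1) × 430 = 2709.00.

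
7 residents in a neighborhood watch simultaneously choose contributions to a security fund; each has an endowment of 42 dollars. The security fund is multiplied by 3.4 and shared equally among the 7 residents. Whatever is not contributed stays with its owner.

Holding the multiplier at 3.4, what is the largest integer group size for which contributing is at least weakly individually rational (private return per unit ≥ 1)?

Private return per unit is 3.4/(group size), which is ≥ 1 whenever the group size is ≤ 3.4.
The largest such integer is 3.

3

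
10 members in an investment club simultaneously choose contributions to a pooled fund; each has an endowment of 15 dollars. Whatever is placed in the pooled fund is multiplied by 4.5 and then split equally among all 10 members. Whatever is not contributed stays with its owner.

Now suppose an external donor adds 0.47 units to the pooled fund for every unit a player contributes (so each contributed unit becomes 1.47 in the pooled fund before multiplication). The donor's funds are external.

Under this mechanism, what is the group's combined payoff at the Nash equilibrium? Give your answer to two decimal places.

The effective private return is 4.5 × 1.47 / 10 = 0.6615, which is still under 1, so the mechanism doesn't change anyone's dominant strategy: zero contribution.
Everyone keeps their endowment and the group total is 10 × 15 = 150.

150.00 dollars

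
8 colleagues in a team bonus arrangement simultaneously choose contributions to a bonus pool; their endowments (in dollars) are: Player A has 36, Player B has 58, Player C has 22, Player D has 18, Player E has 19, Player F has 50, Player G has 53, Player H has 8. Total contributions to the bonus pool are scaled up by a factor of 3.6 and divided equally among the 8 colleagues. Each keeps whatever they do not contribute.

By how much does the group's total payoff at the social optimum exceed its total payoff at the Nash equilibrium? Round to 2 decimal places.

686.40 dollars

The private return per contributed unit is 3.6/8 = 0.4500 < 1 for every player regardless of endowment, so the Nash equilibrium is zero contribution and the group total is Σ E_j = 36 + 58 + 22 + 18 + 19 + 50 + 53 + 8 = 264.
Each contributed unit returns 3.600 to the group, so the social optimum is full contribution by everyone: group total = 3.600 × 264 = 950.40.
Efficiency loss = (3.600 − 1) × 264 = 686.40.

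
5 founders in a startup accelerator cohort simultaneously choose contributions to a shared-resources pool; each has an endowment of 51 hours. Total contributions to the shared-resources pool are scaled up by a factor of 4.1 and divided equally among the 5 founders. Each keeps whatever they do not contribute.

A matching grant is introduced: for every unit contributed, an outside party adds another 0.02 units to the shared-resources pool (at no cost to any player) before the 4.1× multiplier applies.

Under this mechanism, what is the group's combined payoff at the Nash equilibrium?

255.00 hours

Even with the mechanism, each unit contributed returns only 4.1 × 1.02 / 5 = 0.8364 per unit of net cost, so contributing nothing is still dominant.
Everyone keeps their endowment and the group total is 5 × 51 = 255.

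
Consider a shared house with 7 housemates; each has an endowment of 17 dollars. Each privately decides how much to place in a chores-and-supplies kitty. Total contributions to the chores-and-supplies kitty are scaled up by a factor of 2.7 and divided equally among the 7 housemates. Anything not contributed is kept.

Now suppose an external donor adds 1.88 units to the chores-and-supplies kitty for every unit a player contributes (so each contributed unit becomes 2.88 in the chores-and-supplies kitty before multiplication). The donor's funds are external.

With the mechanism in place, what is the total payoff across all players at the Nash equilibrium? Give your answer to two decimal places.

925.34 dollars

With the mechanism, a contributed unit returns 2.7 × 2.88 / 7 = 1.1109 per unit of net cost to the contributor — now above 1 — so contributing fully is weakly dominant for every player.
So the Nash equilibrium is full contribution by all 7; the group earns 2.7 × 2.88 × 119 = 925.34.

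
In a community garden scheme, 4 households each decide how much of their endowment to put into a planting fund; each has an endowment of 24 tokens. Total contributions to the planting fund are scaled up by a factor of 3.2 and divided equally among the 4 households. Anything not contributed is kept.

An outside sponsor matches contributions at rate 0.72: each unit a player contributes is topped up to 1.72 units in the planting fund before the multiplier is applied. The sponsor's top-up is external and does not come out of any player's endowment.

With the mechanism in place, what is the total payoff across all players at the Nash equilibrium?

With the mechanism, a contributed unit returns 3.2 × 1.72 / 4 = 1.3760 per unit of net cost to the contributor — now above 1 — so contributing fully is weakly dominant for every player.
At the Nash equilibrium everyone contributes 24. Group total payoff = 3.2 × 1.72 × 96 = 528.38.

528.38 tokens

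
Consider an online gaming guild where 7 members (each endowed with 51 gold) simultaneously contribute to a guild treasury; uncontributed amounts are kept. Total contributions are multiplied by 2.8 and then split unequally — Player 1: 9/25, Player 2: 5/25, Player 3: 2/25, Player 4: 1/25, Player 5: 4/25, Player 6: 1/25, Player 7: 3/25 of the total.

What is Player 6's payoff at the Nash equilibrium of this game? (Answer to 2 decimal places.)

56.71 gold

Player j's private return per contributed unit is 2.8 × (j's share). Contributing is weakly dominant for j when that share is at least 1/2.8 = 0.3571, and contributing 0 is dominant otherwise.
Player 1 alone (share 9/25) is above the threshold, contributing 51; the remaining 6 contribute 0. Total contributed: 51.
Player 6 keeps 51 and receives 2.8 × 51 × 1/25 = 5.71 from the guild treasury, for a payoff of 56.71.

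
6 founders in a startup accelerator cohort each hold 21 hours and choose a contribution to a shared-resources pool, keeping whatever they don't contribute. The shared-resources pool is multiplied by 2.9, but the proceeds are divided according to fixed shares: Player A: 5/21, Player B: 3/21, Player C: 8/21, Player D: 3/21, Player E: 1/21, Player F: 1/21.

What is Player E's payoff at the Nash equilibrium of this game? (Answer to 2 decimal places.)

For player j, contributing a unit is worthwhile iff 2.9 × (j's share) ≥ 1, i.e. iff j's share is at least 0.3448.
The only share above 0.3448 is Player C's 8/21, contributing 21; the remaining 5 contribute 0. Total contributed: 21.
Player E keeps 21 and receives 2.9 × 21 × 1/21 = 2.90 from the shared-resources pool, for a payoff of 23.90.

23.90 hours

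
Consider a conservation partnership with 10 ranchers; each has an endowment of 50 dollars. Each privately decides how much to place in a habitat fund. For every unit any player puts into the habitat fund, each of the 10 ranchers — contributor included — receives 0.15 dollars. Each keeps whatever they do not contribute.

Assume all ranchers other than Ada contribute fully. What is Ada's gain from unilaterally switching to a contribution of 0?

Switching from a contribution of 50 to 0 lets Ada keep an extra 50 dollars, but lowers the habitat fund by 50, which costs Ada their own share of that drop: 0.15 × 50 = 7.50.
Net gain = 50 − 7.50 = 42.50. The private return per contributed unit (0.15) is below 1, so free-riding is indeed the best response regardless of what the others do.

42.50 dollars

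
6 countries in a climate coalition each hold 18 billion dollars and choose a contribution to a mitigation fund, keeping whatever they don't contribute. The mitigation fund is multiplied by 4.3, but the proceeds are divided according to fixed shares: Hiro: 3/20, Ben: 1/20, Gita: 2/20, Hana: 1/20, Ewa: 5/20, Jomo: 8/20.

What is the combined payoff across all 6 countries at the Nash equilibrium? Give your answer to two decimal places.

Player j's private return per contributed unit is 4.3 × (j's share). Contributing is weakly dominant for j when that share is at least 1/4.3 = 0.2326, and contributing 0 is dominant otherwise.
Ewa and Jomo clear that bar, contributing 18 each; the remaining 4 contribute 0. Total contributed: 36.
The mitigation fund pays out 4.3 × 36 = 154.80 in total (split across the unequal shares, but the aggregate is all that matters for the group sum).
The 4 free-riders keep 18 each, adding 72. Group total = 72 + 154.80 = 226.80.

226.80 billion dollars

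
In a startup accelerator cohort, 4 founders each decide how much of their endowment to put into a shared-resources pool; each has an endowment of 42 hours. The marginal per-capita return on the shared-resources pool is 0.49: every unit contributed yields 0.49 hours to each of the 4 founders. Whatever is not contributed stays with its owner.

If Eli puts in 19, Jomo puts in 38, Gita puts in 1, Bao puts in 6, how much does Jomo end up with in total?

35.36 hours

Total contributed: 19 + 38 + 1 + 6 = 64.
Each receives 0.49 × 64 = 31.36 from the shared-resources pool.
Jomo keeps 42 − 38 = 4, so Jomo's payoff is 4 + 31.36 = 35.36.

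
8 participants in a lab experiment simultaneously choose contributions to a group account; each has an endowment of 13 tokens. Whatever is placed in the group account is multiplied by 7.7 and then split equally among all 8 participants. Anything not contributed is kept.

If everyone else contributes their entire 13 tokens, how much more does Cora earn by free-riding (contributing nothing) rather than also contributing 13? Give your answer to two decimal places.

0.49 tokens

Switching from a contribution of 13 to 0 lets Cora keep an extra 13 tokens, but lowers the group account by 13, which costs Cora their own share of that drop: 7.7/8 × 13 = 12.51.
Net gain = 13 − 12.51 = 0.49. The private return per contributed unit (0.9625) is below 1, so free-riding is indeed the best response regardless of what the others do.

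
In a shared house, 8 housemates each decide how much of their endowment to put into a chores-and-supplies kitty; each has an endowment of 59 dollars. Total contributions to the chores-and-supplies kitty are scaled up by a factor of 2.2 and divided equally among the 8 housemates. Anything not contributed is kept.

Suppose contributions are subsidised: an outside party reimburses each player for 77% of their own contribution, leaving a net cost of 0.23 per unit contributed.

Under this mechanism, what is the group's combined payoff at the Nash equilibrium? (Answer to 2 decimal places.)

With the mechanism, a contributed unit returns (2.2/8) / 0.23 = 1.1957 per unit of net cost to the contributor — now above 1 — so contributing fully is weakly dominant for every player.
At the Nash equilibrium everyone contributes 59. Group total payoff = 8 × (59 × 0.77 + 2.2 × 59) = 1401.84.

1401.84 dollars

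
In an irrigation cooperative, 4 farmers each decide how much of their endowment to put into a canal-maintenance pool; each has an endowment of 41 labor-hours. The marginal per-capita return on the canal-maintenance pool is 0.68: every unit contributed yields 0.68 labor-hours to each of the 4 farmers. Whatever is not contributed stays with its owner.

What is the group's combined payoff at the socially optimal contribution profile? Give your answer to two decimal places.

446.08 labor-hours

Each contributed unit returns 2.720 to the group as a whole (0.68 to each of 4 players), which exceeds 1, so the social optimum is full contribution: group total = 2.720 × 164 = 446.08.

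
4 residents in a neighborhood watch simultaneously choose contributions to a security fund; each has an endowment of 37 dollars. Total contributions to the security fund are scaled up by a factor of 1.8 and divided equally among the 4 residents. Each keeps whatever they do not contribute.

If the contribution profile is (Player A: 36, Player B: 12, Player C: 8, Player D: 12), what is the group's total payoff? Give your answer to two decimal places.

202.40 dollars

Total contributed: 36 + 12 + 8 + 12 = 68; total kept: 4 × 37 − 68 = 80.
The security fund pays out 1.8 × 68 = 122.40 in aggregate.
Group total = 80 + 122.40 = 202.40.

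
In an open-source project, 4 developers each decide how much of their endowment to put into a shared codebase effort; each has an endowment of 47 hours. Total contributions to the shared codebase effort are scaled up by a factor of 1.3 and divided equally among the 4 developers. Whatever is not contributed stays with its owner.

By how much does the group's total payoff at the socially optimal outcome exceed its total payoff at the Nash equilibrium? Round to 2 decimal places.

56.40 hours

Each contributed unit returns 1.3/4 = 0.3250 to its contributor — below 1 — so contributing 0 is dominant for every player. At the Nash equilibrium everyone keeps their 47, and the group total is 4 × 47 = 188.
Each contributed unit returns 1.300 to the group as a whole (0.3250 to each of 4 players), which exceeds 1, so the social optimum is full contribution: group total = 1.300 × 188 = 244.40.
Efficiency loss = 244.40 − 188 = 56.40.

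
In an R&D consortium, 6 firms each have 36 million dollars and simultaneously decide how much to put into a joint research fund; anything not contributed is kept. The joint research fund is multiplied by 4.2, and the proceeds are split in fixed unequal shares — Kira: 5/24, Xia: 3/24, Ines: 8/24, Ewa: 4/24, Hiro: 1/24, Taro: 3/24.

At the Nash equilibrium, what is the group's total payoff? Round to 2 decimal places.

331.20 million dollars

For player j, contributing a unit is worthwhile iff 4.2 × (j's share) ≥ 1, i.e. iff j's share is at least 0.2381.
Ines alone (share 8/24) is above the threshold, contributing 36; the remaining 5 contribute 0. Total contributed: 36.
The joint research fund pays out 4.2 × 36 = 151.20 in total (split across the unequal shares, but the aggregate is all that matters for the group sum).
The 5 free-riders keep 36 each, adding 180. Group total = 180 + 151.20 = 331.20.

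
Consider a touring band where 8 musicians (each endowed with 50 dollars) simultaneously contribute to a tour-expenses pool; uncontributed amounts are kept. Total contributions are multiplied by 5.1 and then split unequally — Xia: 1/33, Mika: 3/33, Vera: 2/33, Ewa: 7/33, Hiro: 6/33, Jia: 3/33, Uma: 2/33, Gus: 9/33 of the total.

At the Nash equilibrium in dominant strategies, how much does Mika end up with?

96.36 dollars

Player j's private return per contributed unit is 5.1 × (j's share). Contributing is weakly dominant for j when that share is at least 1/5.1 = 0.1961, and contributing 0 is dominant otherwise.
The shares above 0.1961 belong to Ewa and Gus, contributing 50 each; the remaining 6 contribute 0. Total contributed: 100.
Mika keeps 50 and receives 5.1 × 100 × 3/33 = 46.36 from the tour-expenses pool, for a payoff of 96.36.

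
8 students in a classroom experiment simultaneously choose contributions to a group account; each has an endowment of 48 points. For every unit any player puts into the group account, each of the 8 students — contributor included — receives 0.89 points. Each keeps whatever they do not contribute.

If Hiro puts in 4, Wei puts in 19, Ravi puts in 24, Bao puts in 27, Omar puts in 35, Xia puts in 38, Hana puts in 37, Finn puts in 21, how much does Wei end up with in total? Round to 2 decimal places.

211.45 points

Total contributed: 4 + 19 + 24 + 27 + 35 + 38 + 37 + 21 = 205.
Each receives 0.89 × 205 = 182.45 from the group account.
Wei keeps 48 − 19 = 29, so Wei's payoff is 29 + 182.45 = 211.45.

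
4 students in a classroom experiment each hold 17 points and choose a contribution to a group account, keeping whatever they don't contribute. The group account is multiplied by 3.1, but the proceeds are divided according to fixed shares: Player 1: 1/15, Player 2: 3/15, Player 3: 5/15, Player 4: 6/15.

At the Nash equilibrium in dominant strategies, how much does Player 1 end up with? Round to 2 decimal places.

For player j, contributing a unit is worthwhile iff 3.1 × (j's share) ≥ 1, i.e. iff j's share is at least 0.3226.
The shares above 0.3226 belong to Player 3 and Player 4, contributing 17 each; the remaining 2 contribute 0. Total contributed: 34.
Player 1 keeps 17 and receives 3.1 × 34 × 1/15 = 7.03 from the group account, for a payoff of 24.03.

24.03 points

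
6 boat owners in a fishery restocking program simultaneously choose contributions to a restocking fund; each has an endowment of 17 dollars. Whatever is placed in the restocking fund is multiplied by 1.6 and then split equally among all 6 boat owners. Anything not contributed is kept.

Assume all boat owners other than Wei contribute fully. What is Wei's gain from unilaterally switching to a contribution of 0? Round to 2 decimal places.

Switching from a contribution of 17 to 0 lets Wei keep an extra 17 dollars, but lowers the restocking fund by 17, which costs Wei their own share of that drop: 1.6/6 × 17 = 4.53.
Net gain = 17 − 4.53 = 12.47. The private return per contributed unit (0.2667) is below 1, so free-riding is indeed the best response regardless of what the others do.

12.47 dollars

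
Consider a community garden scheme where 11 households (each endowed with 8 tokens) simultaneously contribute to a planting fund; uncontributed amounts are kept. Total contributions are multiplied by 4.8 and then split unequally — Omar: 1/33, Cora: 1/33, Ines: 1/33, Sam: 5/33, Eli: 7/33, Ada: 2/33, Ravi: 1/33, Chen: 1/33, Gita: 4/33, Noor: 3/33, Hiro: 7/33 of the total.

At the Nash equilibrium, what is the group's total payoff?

Player j's private return per contributed unit is 4.8 × (j's share). Contributing is weakly dominant for j when that share is at least 1/4.8 = 0.2083, and contributing 0 is dominant otherwise.
Eli and Hiro are above the threshold, contributing 8 each; the remaining 9 contribute 0. Total contributed: 16.
The planting fund pays out 4.8 × 16 = 76.80 in total (split across the unequal shares, but the aggregate is all that matters for the group sum).
The 9 free-riders keep 8 each, adding 72. Group total = 72 + 76.80 = 148.80.

148.80 tokens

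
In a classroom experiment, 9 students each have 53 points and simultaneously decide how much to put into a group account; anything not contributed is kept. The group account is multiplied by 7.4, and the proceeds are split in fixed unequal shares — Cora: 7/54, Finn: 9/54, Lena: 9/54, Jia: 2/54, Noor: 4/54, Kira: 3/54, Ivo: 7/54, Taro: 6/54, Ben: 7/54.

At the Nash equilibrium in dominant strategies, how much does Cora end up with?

154.68 points

Each unit j contributes comes back to j as 7.4 × (j's share), so j prefers to contribute only if that share exceeds 1/7.4 = 0.1351; otherwise keeping the unit dominates.
Finn and Lena are above the threshold, contributing 53 each; the remaining 7 contribute 0. Total contributed: 106.
Cora keeps 53 and receives 7.4 × 106 × 7/54 = 101.68 from the group account, for a payoff of 154.68.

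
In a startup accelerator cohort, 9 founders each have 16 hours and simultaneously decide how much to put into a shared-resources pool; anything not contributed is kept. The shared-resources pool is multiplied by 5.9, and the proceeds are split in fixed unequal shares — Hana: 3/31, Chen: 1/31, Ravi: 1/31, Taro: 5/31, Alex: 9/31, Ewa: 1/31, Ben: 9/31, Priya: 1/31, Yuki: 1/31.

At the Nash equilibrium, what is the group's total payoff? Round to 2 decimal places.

For player j, contributing a unit is worthwhile iff 5.9 × (j's share) ≥ 1, i.e. iff j's share is at least 0.1695.
Alex and Ben clear that bar, contributing 16 each; the remaining 7 contribute 0. Total contributed: 32.
The shared-resources pool pays out 5.9 × 32 = 188.80 in total (split across the unequal shares, but the aggregate is all that matters for the group sum).
The 7 free-riders keep 16 each, adding 112. Group total = 112 + 188.80 = 300.80.

300.80 hours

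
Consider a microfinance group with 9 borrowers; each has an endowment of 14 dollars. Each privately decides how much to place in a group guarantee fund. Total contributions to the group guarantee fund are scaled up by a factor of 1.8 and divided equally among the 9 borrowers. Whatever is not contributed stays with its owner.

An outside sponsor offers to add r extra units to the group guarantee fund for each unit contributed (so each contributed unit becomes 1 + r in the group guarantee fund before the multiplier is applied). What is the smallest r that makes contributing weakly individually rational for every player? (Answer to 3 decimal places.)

4.000

With matching at rate r, one contributed unit becomes (1 + r) in the group guarantee fund and returns 1.8 × (1 + r) / 9 to the contributor.
Setting this equal to 1: 1 + r = 9/1.8 = 5.0000.
So the minimum matching rate is r = 5.0000 − 1 = 4.000.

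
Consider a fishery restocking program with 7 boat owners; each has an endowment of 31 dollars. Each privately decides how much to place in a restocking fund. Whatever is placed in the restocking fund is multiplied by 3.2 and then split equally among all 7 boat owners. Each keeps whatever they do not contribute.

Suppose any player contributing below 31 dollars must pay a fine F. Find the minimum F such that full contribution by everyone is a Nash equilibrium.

Given the others contribute fully, the best deviation is to contribute 0 (any partial contribution still incurs the fine and gives up units whose private return 0.4571 is below 1).
Deviating from 31 to 0 saves 31 dollars but forfeits the deviator's share of the drop in the restocking fund: 3.2/7 × 31 = 14.17.
So the deviation gain is 31 − 14.17 = 16.83, and the fine must be at least 16.83 dollars to wipe it out.

16.83 dollars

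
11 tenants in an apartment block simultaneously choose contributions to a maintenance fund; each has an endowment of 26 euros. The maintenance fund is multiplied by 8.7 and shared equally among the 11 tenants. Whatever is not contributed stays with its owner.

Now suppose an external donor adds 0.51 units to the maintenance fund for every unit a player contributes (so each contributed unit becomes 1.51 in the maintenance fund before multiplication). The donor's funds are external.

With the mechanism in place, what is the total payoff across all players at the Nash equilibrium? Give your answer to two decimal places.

3757.18 euros

With the mechanism, a contributed unit returns 8.7 × 1.51 / 11 = 1.1943 per unit of net cost to the contributor — now above 1 — so contributing fully is weakly dominant for every player.
So the Nash equilibrium is full contribution by all 11; the group earns 8.7 × 1.51 × 286 = 3757.18.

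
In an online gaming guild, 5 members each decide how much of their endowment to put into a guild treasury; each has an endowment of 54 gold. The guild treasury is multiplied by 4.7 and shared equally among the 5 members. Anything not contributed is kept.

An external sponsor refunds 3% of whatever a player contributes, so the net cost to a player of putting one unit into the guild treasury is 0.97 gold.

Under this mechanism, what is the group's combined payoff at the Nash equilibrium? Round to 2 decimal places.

With the mechanism, a contributed unit returns (4.7/5) / 0.97 = 0.9691 per unit of net cost — still below 1 — so contributing 0 remains dominant for every player.
At the Nash equilibrium no one contributes; group total payoff = 5 × 54 = 270.

270.00 gold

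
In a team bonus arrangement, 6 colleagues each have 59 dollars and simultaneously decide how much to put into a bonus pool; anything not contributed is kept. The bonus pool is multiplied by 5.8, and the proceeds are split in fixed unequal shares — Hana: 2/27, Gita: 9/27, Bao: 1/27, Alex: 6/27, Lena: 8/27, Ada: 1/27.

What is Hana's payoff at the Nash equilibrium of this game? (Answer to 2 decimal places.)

135.04 dollars

For player j, contributing a unit is worthwhile iff 5.8 × (j's share) ≥ 1, i.e. iff j's share is at least 0.1724.
Gita, Alex and Lena clear that bar, contributing 59 each; the remaining 3 contribute 0. Total contributed: 177.
Hana keeps 59 and receives 5.8 × 177 × 2/27 = 76.04 from the bonus pool, for a payoff of 135.04.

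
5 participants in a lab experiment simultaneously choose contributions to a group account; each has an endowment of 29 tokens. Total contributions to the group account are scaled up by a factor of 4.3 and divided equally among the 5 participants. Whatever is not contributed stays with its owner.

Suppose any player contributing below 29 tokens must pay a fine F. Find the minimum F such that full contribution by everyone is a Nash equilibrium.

4.06 tokens

Given the others contribute fully, the best deviation is to contribute 0 (any partial contribution still incurs the fine and gives up units whose private return 0.8600 is below 1).
Deviating from 29 to 0 saves 29 tokens but forfeits the deviator's share of the drop in the group account: 4.3/5 × 29 = 24.94.
So the deviation gain is 29 − 24.94 = 4.06, and the fine must be at least 4.06 tokens to wipe it out.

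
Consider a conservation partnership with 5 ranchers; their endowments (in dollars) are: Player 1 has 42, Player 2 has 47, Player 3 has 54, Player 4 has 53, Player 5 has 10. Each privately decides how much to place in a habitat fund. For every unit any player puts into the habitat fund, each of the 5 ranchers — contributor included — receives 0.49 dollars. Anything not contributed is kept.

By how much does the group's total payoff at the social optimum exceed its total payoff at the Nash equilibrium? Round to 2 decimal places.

The private return per contributed unit is 0.49 < 1 for everyone, so the Nash equilibrium is zero contribution and the group total is Σ E_j = 42 + 47 + 54 + 53 + 10 = 206.
Each contributed unit returns 2.450 to the group, so the social optimum is full contribution by everyone: group total = 2.450 × 206 = 504.70.
Efficiency loss = (2.450 − 1) × 206 = 298.70.

298.70 dollars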